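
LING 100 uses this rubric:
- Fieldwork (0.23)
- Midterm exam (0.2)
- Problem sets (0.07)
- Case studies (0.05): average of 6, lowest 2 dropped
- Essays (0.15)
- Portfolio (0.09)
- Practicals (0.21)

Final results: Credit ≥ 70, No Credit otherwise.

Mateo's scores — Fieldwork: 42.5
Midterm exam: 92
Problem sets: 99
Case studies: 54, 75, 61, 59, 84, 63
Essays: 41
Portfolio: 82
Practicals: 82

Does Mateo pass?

Case studies: drop 54, 59 → average of remaining 4 = 283/4 = 70.75
Weighted total:
  Fieldwork 42.5 × 0.23 = 9.775
  Midterm exam 92 × 0.2 = 18.4
  Problem sets 99 × 0.07 = 6.93
  Case studies 70.75 × 0.05 = 3.5375
  Essays 41 × 0.15 = 6.15
  Portfolio 82 × 0.09 = 7.38
  Practicals 82 × 0.21 = 17.22
Sum = 69.3925
69.3925 < 70 → No Credit

No Credit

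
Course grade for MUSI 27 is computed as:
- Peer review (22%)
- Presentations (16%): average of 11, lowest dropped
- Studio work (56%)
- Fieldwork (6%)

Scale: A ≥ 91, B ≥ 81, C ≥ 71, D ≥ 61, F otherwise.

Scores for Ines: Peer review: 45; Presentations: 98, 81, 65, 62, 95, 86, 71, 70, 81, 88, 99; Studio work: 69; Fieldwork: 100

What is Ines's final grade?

D

Presentations: drop 62 → average of remaining 10 = 834/10 = 83.4
Weighted total:
  Peer review 45 × 0.22 = 9.9
  Presentations 83.4 × 0.16 = 13.344
  Studio work 69 × 0.56 = 38.64
  Fieldwork 100 × 0.06 = 6
Sum = 67.884
67.884 is ≥ 61 and < 71 → D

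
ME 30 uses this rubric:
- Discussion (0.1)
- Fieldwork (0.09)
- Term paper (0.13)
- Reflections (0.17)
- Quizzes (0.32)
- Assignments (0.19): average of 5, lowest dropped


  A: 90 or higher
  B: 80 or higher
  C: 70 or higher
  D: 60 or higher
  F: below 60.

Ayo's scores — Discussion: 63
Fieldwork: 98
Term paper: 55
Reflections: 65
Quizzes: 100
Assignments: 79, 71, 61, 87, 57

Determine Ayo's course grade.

Assignments: drop 57 → average of remaining 4 = 298/4 = 74.5
Weighted total:
  Discussion 63 × 0.1 = 6.3
  Fieldwork 98 × 0.09 = 8.82
  Term paper 55 × 0.13 = 7.15
  Reflections 65 × 0.17 = 11.05
  Quizzes 100 × 0.32 = 32
  Assignments 74.5 × 0.19 = 14.155
Sum = 79.475
79.475 is ≥ 70 and < 80 → C

C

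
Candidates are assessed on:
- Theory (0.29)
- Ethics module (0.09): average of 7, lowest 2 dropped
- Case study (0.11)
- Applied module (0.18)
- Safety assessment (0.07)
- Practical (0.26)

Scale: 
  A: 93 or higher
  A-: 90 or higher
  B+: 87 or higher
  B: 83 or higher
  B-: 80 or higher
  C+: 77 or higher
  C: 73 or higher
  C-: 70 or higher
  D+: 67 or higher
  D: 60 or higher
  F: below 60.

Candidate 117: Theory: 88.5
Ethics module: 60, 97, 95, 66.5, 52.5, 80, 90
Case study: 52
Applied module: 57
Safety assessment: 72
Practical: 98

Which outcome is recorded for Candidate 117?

Ethics module: drop 52.5, 60 → average of remaining 5 = 428.5/5 = 85.7
Weighted total:
  Theory 88.5 × 0.29 = 25.665
  Ethics module 85.7 × 0.09 = 7.713
  Case study 52 × 0.11 = 5.72
  Applied module 57 × 0.18 = 10.26
  Safety assessment 72 × 0.07 = 5.04
  Practical 98 × 0.26 = 25.48
Sum = 79.878
79.878 is ≥ 77 and < 80 → C+

C+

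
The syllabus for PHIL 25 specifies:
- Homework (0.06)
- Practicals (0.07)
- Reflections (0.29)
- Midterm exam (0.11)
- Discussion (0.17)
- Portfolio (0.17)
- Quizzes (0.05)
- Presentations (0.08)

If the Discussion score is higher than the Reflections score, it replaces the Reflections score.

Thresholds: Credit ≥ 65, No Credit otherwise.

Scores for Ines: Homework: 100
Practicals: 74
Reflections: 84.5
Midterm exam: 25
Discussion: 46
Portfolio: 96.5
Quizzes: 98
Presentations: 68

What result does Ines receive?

Credit

Discussion (46) ≤ Reflections (84.5), so Reflections stays at 84.5.
Weighted total:
  Homework 100 × 0.06 = 6
  Practicals 74 × 0.07 = 5.18
  Reflections 84.5 × 0.29 = 24.505
  Midterm exam 25 × 0.11 = 2.75
  Discussion 46 × 0.17 = 7.82
  Portfolio 96.5 × 0.17 = 16.405
  Quizzes 98 × 0.05 = 4.9
  Presentations 68 × 0.08 = 5.44
Sum = 73
73 ≥ 65 → Credit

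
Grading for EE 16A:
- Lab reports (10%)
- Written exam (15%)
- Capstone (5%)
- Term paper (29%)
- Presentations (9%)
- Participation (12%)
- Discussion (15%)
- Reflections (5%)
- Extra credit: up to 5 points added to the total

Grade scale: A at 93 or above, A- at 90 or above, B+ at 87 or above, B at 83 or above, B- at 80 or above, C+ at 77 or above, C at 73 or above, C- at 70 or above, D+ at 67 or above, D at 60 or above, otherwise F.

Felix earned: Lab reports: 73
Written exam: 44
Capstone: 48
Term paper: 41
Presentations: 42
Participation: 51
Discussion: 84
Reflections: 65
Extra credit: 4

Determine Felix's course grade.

F

Weighted total:
  Lab reports 73 × 0.1 = 7.3
  Written exam 44 × 0.15 = 6.6
  Capstone 48 × 0.05 = 2.4
  Term paper 41 × 0.29 = 11.89
  Presentations 42 × 0.09 = 3.78
  Participation 51 × 0.12 = 6.12
  Discussion 84 × 0.15 = 12.6
  Reflections 65 × 0.05 = 3.25
Sum = 53.94
Extra credit: 53.94 + 4 = 57.94
57.94 < 60 → F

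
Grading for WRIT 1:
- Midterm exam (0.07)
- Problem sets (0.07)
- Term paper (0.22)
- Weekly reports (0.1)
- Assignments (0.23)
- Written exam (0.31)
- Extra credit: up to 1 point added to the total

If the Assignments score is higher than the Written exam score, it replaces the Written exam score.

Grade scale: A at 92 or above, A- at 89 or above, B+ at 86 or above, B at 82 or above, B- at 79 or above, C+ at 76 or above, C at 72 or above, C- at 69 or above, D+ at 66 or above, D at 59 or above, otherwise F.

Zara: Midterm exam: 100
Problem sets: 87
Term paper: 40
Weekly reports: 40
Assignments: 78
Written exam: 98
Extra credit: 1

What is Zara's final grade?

C

Assignments (78) ≤ Written exam (98), so Written exam stays at 98.
Weighted total:
  Midterm exam 100 × 0.07 = 7
  Problem sets 87 × 0.07 = 6.09
  Term paper 40 × 0.22 = 8.8
  Weekly reports 40 × 0.1 = 4
  Assignments 78 × 0.23 = 17.94
  Written exam 98 × 0.31 = 30.38
Sum = 74.21
Extra credit: 74.21 + 1 = 75.21
75.21 is ≥ 72 and < 76 → C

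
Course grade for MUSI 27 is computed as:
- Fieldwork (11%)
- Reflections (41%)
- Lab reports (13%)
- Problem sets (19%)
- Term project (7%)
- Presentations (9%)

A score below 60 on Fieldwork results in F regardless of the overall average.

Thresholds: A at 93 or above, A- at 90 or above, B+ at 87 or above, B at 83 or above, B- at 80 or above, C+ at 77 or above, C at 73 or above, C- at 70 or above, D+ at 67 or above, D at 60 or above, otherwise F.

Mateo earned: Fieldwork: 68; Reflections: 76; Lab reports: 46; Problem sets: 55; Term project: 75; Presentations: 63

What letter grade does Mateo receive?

Fieldwork score 68 ≥ 60: minimum met.
Weighted total:
  Fieldwork 68 × 0.11 = 7.48
  Reflections 76 × 0.41 = 31.16
  Lab reports 46 × 0.13 = 5.98
  Problem sets 55 × 0.19 = 10.45
  Term project 75 × 0.07 = 5.25
  Presentations 63 × 0.09 = 5.67
Sum = 65.99
65.99 is ≥ 60 and < 67 → D

D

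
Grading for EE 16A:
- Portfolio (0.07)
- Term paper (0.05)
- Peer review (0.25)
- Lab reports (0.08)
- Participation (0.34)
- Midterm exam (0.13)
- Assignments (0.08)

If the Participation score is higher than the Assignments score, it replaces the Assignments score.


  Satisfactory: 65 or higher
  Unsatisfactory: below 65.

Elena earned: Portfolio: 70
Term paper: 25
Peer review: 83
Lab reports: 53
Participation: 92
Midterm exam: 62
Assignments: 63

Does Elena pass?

Satisfactory

Participation (92) > Assignments (63), so Assignments counts as 92.
Weighted total:
  Portfolio 70 × 0.07 = 4.9
  Term paper 25 × 0.05 = 1.25
  Peer review 83 × 0.25 = 20.75
  Lab reports 53 × 0.08 = 4.24
  Participation 92 × 0.34 = 31.28
  Midterm exam 62 × 0.13 = 8.06
  Assignments 92 × 0.08 = 7.36
Sum = 77.84
77.84 ≥ 65 → Satisfactory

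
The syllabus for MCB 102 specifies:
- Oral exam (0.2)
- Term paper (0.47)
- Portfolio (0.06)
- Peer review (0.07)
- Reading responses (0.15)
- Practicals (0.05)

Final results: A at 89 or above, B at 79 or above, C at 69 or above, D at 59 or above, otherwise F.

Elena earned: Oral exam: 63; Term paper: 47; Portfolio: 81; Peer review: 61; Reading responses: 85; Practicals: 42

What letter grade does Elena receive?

F

Weighted total:
  Oral exam 63 × 0.2 = 12.6
  Term paper 47 × 0.47 = 22.09
  Portfolio 81 × 0.06 = 4.86
  Peer review 61 × 0.07 = 4.27
  Reading responses 85 × 0.15 = 12.75
  Practicals 42 × 0.05 = 2.1
Sum = 58.67
58.67 < 59 → F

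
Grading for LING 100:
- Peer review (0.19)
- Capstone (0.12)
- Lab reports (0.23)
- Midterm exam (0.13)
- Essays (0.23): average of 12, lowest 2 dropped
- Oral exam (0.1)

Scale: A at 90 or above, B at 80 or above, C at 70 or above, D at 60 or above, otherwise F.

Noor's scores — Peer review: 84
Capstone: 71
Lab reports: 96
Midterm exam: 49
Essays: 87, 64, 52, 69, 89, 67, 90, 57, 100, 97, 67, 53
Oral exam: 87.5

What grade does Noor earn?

Essays: drop 52, 53 → average of remaining 10 = 787/10 = 78.7
Weighted total:
  Peer review 84 × 0.19 = 15.96
  Capstone 71 × 0.12 = 8.52
  Lab reports 96 × 0.23 = 22.08
  Midterm exam 49 × 0.13 = 6.37
  Essays 78.7 × 0.23 = 18.101
  Oral exam 87.5 × 0.1 = 8.75
Sum = 79.781
79.781 is ≥ 70 and < 80 → C

C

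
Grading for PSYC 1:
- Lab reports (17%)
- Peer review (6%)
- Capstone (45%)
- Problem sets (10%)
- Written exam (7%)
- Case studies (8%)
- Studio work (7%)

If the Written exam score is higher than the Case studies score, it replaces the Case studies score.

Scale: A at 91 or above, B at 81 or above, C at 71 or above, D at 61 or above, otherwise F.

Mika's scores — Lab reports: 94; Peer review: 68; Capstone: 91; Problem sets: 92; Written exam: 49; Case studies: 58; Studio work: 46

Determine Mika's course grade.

Written exam (49) ≤ Case studies (58), so Case studies stays at 58.
Weighted total:
  Lab reports 94 × 0.17 = 15.98
  Peer review 68 × 0.06 = 4.08
  Capstone 91 × 0.45 = 40.95
  Problem sets 92 × 0.1 = 9.2
  Written exam 49 × 0.07 = 3.43
  Case studies 58 × 0.08 = 4.64
  Studio work 46 × 0.07 = 3.22
Sum = 81.5
81.5 is ≥ 81 and < 91 → B

B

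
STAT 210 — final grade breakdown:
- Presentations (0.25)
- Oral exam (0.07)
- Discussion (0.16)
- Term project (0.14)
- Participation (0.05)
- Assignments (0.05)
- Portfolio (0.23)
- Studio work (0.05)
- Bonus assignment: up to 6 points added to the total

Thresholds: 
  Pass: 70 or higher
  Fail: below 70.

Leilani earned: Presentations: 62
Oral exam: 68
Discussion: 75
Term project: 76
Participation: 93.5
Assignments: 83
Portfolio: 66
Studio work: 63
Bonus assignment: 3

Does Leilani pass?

Weighted total:
  Presentations 62 × 0.25 = 15.5
  Oral exam 68 × 0.07 = 4.76
  Discussion 75 × 0.16 = 12
  Term project 76 × 0.14 = 10.64
  Participation 93.5 × 0.05 = 4.675
  Assignments 83 × 0.05 = 4.15
  Portfolio 66 × 0.23 = 15.18
  Studio work 63 × 0.05 = 3.15
Sum = 70.055
Bonus assignment: 70.055 + 3 = 73.055
73.055 ≥ 70 → Pass

Pass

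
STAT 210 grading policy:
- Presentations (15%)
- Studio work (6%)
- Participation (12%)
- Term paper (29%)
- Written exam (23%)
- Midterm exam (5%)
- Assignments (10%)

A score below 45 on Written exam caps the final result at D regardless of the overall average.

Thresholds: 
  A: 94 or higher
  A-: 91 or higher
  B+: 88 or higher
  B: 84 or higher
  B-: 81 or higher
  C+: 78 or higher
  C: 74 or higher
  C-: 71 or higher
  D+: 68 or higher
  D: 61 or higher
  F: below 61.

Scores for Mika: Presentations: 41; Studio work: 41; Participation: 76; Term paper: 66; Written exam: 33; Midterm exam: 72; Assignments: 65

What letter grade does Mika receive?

Written exam score 33 < 45: minimum not met.
Weighted total:
  Presentations 41 × 0.15 = 6.15
  Studio work 41 × 0.06 = 2.46
  Participation 76 × 0.12 = 9.12
  Term paper 66 × 0.29 = 19.14
  Written exam 33 × 0.23 = 7.59
  Midterm exam 72 × 0.05 = 3.6
  Assignments 65 × 0.1 = 6.5
Sum = 54.56
54.56 would be F; cap at D applies → F.

F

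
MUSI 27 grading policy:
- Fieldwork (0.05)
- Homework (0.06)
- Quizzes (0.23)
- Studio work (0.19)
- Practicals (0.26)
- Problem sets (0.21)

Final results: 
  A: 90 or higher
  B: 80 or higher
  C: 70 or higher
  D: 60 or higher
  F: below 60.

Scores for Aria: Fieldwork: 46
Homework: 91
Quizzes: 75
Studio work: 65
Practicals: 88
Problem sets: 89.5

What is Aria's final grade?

Weighted total:
  Fieldwork 46 × 0.05 = 2.3
  Homework 91 × 0.06 = 5.46
  Quizzes 75 × 0.23 = 17.25
  Studio work 65 × 0.19 = 12.35
  Practicals 88 × 0.26 = 22.88
  Problem sets 89.5 × 0.21 = 18.795
Sum = 79.035
79.035 is ≥ 70 and < 80 → C

C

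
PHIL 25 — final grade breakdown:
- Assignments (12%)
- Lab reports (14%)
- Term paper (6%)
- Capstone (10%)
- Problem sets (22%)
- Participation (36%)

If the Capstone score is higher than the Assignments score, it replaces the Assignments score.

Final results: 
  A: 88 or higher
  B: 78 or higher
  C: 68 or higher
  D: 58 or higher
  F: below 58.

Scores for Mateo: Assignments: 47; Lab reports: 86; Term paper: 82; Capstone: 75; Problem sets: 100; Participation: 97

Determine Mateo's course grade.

A

Capstone (75) > Assignments (47), so Assignments counts as 75.
Weighted total:
  Assignments 75 × 0.12 = 9
  Lab reports 86 × 0.14 = 12.04
  Term paper 82 × 0.06 = 4.92
  Capstone 75 × 0.1 = 7.5
  Problem sets 100 × 0.22 = 22
  Participation 97 × 0.36 = 34.92
Sum = 90.38
90.38 ≥ 88 → A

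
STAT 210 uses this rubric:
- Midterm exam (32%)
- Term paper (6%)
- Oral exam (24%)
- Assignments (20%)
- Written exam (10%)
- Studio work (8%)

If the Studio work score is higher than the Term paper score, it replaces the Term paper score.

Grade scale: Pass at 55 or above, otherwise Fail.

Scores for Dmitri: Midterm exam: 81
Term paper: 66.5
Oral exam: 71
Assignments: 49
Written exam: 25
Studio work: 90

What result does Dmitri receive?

Studio work (90) > Term paper (66.5), so Term paper counts as 90.
Weighted total:
  Midterm exam 81 × 0.32 = 25.92
  Term paper 90 × 0.06 = 5.4
  Oral exam 71 × 0.24 = 17.04
  Assignments 49 × 0.2 = 9.8
  Written exam 25 × 0.1 = 2.5
  Studio work 90 × 0.08 = 7.2
Sum = 67.86
67.86 ≥ 55 → Pass

Pass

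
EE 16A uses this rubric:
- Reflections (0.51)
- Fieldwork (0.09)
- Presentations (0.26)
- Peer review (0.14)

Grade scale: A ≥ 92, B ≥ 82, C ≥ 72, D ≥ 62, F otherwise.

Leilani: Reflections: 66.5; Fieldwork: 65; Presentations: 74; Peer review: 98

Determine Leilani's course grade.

C

Weighted total:
  Reflections 66.5 × 0.51 = 33.915
  Fieldwork 65 × 0.09 = 5.85
  Presentations 74 × 0.26 = 19.24
  Peer review 98 × 0.14 = 13.72
Sum = 72.725
72.725 is ≥ 72 and < 82 → C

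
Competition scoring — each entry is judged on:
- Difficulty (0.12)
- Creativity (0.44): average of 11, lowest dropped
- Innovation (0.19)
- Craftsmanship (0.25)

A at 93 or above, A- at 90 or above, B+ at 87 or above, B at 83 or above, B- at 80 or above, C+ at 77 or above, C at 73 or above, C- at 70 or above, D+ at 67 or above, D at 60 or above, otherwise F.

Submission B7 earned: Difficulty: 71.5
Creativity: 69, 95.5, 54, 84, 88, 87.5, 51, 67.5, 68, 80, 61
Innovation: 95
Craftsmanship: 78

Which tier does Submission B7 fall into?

C+

Creativity: drop 51 → average of remaining 10 = 754.5/10 = 75.45
Weighted total:
  Difficulty 71.5 × 0.12 = 8.58
  Creativity 75.45 × 0.44 = 33.198
  Innovation 95 × 0.19 = 18.05
  Craftsmanship 78 × 0.25 = 19.5
Sum = 79.328
79.328 is ≥ 77 and < 80 → C+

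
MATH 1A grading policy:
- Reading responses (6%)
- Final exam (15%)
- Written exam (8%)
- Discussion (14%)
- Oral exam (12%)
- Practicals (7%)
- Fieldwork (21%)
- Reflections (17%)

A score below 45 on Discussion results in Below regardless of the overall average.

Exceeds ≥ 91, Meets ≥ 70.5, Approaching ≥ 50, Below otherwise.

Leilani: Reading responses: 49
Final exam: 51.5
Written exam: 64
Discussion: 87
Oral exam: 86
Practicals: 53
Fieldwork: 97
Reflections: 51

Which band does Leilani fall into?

Meets

Discussion score 87 ≥ 45: minimum met.
Weighted total:
  Reading responses 49 × 0.06 = 2.94
  Final exam 51.5 × 0.15 = 7.725
  Written exam 64 × 0.08 = 5.12
  Discussion 87 × 0.14 = 12.18
  Oral exam 86 × 0.12 = 10.32
  Practicals 53 × 0.07 = 3.71
  Fieldwork 97 × 0.21 = 20.37
  Reflections 51 × 0.17 = 8.67
Sum = 71.035
71.035 is ≥ 70.5 and < 91 → Meets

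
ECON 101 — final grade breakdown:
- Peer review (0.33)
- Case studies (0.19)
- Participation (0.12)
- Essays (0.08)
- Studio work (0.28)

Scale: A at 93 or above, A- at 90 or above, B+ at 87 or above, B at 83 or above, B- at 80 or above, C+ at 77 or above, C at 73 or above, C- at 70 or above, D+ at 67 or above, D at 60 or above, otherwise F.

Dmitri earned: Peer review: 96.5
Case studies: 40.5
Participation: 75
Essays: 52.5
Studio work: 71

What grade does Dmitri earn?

C-

Weighted total:
  Peer review 96.5 × 0.33 = 31.845
  Case studies 40.5 × 0.19 = 7.695
  Participation 75 × 0.12 = 9
  Essays 52.5 × 0.08 = 4.2
  Studio work 71 × 0.28 = 19.88
Sum = 72.62
72.62 is ≥ 70 and < 73 → C-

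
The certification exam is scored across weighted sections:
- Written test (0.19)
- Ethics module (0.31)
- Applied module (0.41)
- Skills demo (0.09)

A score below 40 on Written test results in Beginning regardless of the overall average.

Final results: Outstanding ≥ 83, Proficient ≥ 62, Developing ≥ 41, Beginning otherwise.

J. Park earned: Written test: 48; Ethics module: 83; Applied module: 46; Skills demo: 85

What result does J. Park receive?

Developing

Written test score 48 ≥ 40: minimum met.
Weighted total:
  Written test 48 × 0.19 = 9.12
  Ethics module 83 × 0.31 = 25.73
  Applied module 46 × 0.41 = 18.86
  Skills demo 85 × 0.09 = 7.65
Sum = 61.36
61.36 is ≥ 41 and < 62 → Developing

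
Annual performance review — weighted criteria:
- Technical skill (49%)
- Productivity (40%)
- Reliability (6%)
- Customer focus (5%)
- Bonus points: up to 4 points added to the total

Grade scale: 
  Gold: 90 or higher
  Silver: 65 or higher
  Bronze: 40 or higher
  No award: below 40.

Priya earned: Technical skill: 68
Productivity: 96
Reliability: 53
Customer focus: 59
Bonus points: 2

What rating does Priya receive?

Weighted total:
  Technical skill 68 × 0.49 = 33.32
  Productivity 96 × 0.4 = 38.4
  Reliability 53 × 0.06 = 3.18
  Customer focus 59 × 0.05 = 2.95
Sum = 77.85
Bonus points: 77.85 + 2 = 79.85
79.85 is ≥ 65 and < 90 → Silver

Silver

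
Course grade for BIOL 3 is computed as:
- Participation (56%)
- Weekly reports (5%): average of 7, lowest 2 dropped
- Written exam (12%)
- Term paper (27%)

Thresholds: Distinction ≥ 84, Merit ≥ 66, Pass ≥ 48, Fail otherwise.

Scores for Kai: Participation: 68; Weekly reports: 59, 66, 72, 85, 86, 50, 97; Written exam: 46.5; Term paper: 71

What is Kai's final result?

Merit

Weekly reports: drop 50, 59 → average of remaining 5 = 406/5 = 81.2
Weighted total:
  Participation 68 × 0.56 = 38.08
  Weekly reports 81.2 × 0.05 = 4.06
  Written exam 46.5 × 0.12 = 5.58
  Term paper 71 × 0.27 = 19.17
Sum = 66.89
66.89 is ≥ 66 and < 84 → Merit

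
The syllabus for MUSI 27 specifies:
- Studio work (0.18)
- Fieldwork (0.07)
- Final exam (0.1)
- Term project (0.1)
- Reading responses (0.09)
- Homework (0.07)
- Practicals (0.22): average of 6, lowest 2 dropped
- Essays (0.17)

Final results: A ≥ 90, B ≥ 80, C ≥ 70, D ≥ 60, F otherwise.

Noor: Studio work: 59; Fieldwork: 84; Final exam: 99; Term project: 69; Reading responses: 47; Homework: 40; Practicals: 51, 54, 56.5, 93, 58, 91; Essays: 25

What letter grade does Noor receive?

Practicals: drop 51, 54 → average of remaining 4 = 298.5/4 = 74.625
Weighted total:
  Studio work 59 × 0.18 = 10.62
  Fieldwork 84 × 0.07 = 5.88
  Final exam 99 × 0.1 = 9.9
  Term project 69 × 0.1 = 6.9
  Reading responses 47 × 0.09 = 4.23
  Homework 40 × 0.07 = 2.8
  Practicals 74.625 × 0.22 = 16.4175
  Essays 25 × 0.17 = 4.25
Sum = 60.9975
60.9975 is ≥ 60 and < 70 → D

D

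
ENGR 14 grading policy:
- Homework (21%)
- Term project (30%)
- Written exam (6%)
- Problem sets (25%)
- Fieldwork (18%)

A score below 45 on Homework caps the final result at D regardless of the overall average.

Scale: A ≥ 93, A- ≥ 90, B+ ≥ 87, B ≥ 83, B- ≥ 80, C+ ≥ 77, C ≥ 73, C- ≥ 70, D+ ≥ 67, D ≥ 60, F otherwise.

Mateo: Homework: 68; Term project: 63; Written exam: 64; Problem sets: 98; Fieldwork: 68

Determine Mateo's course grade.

C

Homework score 68 ≥ 45: minimum met.
Weighted total:
  Homework 68 × 0.21 = 14.28
  Term project 63 × 0.3 = 18.9
  Written exam 64 × 0.06 = 3.84
  Problem sets 98 × 0.25 = 24.5
  Fieldwork 68 × 0.18 = 12.24
Sum = 73.76
73.76 is ≥ 73 and < 77 → C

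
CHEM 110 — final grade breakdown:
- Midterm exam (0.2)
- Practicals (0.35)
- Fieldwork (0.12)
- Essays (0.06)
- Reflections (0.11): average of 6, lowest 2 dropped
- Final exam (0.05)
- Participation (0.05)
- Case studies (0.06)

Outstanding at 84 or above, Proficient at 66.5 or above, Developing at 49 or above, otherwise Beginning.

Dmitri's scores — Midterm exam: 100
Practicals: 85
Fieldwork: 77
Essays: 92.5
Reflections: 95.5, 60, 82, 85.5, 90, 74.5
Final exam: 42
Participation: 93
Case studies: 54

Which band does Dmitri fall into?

Reflections: drop 60, 74.5 → average of remaining 4 = 353/4 = 88.25
Weighted total:
  Midterm exam 100 × 0.2 = 20
  Practicals 85 × 0.35 = 29.75
  Fieldwork 77 × 0.12 = 9.24
  Essays 92.5 × 0.06 = 5.55
  Reflections 88.25 × 0.11 = 9.7075
  Final exam 42 × 0.05 = 2.1
  Participation 93 × 0.05 = 4.65
  Case studies 54 × 0.06 = 3.24
Sum = 84.2375
84.2375 ≥ 84 → Outstanding

Outstanding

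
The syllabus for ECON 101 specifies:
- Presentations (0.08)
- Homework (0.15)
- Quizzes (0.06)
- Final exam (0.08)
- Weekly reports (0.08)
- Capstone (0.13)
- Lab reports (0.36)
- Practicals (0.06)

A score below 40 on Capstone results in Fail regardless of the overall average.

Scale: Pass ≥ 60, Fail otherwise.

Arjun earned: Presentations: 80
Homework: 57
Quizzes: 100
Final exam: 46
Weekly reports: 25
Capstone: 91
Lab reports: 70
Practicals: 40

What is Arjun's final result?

Capstone score 91 ≥ 40: minimum met.
Weighted total:
  Presentations 80 × 0.08 = 6.4
  Homework 57 × 0.15 = 8.55
  Quizzes 100 × 0.06 = 6
  Final exam 46 × 0.08 = 3.68
  Weekly reports 25 × 0.08 = 2
  Capstone 91 × 0.13 = 11.83
  Lab reports 70 × 0.36 = 25.2
  Practicals 40 × 0.06 = 2.4
Sum = 66.06
66.06 ≥ 60 → Pass

Pass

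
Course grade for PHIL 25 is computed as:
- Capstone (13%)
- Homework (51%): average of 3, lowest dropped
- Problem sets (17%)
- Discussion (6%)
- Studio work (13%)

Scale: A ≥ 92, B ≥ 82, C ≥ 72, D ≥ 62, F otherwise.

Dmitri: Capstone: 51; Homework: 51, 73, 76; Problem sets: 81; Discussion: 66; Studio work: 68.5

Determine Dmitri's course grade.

D

Homework: drop 51 → average of remaining 2 = 149/2 = 74.5
Weighted total:
  Capstone 51 × 0.13 = 6.63
  Homework 74.5 × 0.51 = 37.995
  Problem sets 81 × 0.17 = 13.77
  Discussion 66 × 0.06 = 3.96
  Studio work 68.5 × 0.13 = 8.905
Sum = 71.26
71.26 is ≥ 62 and < 72 → D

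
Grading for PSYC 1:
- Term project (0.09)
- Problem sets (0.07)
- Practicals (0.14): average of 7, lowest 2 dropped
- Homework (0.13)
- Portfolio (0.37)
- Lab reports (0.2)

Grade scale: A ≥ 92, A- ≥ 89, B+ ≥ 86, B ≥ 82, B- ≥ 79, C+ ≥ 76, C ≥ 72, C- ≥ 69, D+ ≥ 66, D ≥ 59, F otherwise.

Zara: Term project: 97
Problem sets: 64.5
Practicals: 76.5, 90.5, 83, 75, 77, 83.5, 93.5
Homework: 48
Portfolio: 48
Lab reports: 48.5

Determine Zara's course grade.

F

Practicals: drop 75, 76.5 → average of remaining 5 = 427.5/5 = 85.5
Weighted total:
  Term project 97 × 0.09 = 8.73
  Problem sets 64.5 × 0.07 = 4.515
  Practicals 85.5 × 0.14 = 11.97
  Homework 48 × 0.13 = 6.24
  Portfolio 48 × 0.37 = 17.76
  Lab reports 48.5 × 0.2 = 9.7
Sum = 58.915
58.915 < 59 → F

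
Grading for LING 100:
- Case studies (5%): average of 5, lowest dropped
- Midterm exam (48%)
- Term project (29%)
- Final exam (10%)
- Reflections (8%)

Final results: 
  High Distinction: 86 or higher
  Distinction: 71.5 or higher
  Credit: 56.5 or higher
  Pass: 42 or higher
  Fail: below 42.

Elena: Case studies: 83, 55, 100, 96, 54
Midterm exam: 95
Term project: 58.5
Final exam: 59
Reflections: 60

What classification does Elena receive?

Distinction

Case studies: drop 54 → average of remaining 4 = 334/4 = 83.5
Weighted total:
  Case studies 83.5 × 0.05 = 4.175
  Midterm exam 95 × 0.48 = 45.6
  Term project 58.5 × 0.29 = 16.965
  Final exam 59 × 0.1 = 5.9
  Reflections 60 × 0.08 = 4.8
Sum = 77.44
77.44 is ≥ 71.5 and < 86 → Distinction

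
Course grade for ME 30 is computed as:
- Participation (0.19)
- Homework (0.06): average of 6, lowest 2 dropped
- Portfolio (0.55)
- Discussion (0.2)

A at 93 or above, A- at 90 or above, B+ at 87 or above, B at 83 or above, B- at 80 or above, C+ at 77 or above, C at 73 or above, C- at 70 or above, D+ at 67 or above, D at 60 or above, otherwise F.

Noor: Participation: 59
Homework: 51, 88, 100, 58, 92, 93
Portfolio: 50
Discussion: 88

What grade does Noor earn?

D

Homework: drop 51, 58 → average of remaining 4 = 373/4 = 93.25
Weighted total:
  Participation 59 × 0.19 = 11.21
  Homework 93.25 × 0.06 = 5.595
  Portfolio 50 × 0.55 = 27.5
  Discussion 88 × 0.2 = 17.6
Sum = 61.905
61.905 is ≥ 60 and < 67 → D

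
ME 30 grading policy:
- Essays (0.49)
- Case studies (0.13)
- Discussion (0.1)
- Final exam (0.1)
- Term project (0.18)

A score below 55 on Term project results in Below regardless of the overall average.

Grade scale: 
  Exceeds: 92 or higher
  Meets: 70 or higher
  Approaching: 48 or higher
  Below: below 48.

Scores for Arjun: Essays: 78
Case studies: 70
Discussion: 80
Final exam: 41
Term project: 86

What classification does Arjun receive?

Meets

Term project score 86 ≥ 55: minimum met.
Weighted total:
  Essays 78 × 0.49 = 38.22
  Case studies 70 × 0.13 = 9.1
  Discussion 80 × 0.1 = 8
  Final exam 41 × 0.1 = 4.1
  Term project 86 × 0.18 = 15.48
Sum = 74.9
74.9 is ≥ 70 and < 92 → Meets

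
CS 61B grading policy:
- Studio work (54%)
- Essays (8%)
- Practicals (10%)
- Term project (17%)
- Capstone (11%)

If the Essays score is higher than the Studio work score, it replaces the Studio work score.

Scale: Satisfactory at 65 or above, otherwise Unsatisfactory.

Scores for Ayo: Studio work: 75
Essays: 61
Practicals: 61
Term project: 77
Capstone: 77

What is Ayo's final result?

Satisfactory

Essays (61) ≤ Studio work (75), so Studio work stays at 75.
Weighted total:
  Studio work 75 × 0.54 = 40.5
  Essays 61 × 0.08 = 4.88
  Practicals 61 × 0.1 = 6.1
  Term project 77 × 0.17 = 13.09
  Capstone 77 × 0.11 = 8.47
Sum = 73.04
73.04 ≥ 65 → Satisfactory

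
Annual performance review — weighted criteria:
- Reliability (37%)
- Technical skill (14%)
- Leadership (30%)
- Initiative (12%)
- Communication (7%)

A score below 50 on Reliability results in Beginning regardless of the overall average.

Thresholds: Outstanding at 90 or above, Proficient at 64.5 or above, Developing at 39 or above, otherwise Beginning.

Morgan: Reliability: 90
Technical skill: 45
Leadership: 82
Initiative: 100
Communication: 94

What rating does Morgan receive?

Reliability score 90 ≥ 50: minimum met.
Weighted total:
  Reliability 90 × 0.37 = 33.3
  Technical skill 45 × 0.14 = 6.3
  Leadership 82 × 0.3 = 24.6
  Initiative 100 × 0.12 = 12
  Communication 94 × 0.07 = 6.58
Sum = 82.78
82.78 is ≥ 64.5 and < 90 → Proficient

Proficient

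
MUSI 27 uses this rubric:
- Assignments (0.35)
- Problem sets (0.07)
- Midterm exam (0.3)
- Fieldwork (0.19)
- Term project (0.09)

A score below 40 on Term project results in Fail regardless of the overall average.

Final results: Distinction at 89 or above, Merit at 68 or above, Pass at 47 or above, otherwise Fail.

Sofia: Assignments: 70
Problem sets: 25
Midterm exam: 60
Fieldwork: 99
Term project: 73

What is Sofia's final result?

Merit

Term project score 73 ≥ 40: minimum met.
Weighted total:
  Assignments 70 × 0.35 = 24.5
  Problem sets 25 × 0.07 = 1.75
  Midterm exam 60 × 0.3 = 18
  Fieldwork 99 × 0.19 = 18.81
  Term project 73 × 0.09 = 6.57
Sum = 69.63
69.63 is ≥ 68 and < 89 → Merit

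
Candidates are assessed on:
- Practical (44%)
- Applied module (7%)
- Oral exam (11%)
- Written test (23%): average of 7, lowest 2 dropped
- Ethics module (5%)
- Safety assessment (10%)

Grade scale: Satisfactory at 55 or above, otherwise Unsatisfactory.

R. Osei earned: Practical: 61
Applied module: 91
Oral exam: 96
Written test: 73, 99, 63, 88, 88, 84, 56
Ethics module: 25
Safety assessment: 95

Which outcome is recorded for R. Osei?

Satisfactory

Written test: drop 56, 63 → average of remaining 5 = 432/5 = 86.4
Weighted total:
  Practical 61 × 0.44 = 26.84
  Applied module 91 × 0.07 = 6.37
  Oral exam 96 × 0.11 = 10.56
  Written test 86.4 × 0.23 = 19.872
  Ethics module 25 × 0.05 = 1.25
  Safety assessment 95 × 0.1 = 9.5
Sum = 74.392
74.392 ≥ 55 → Satisfactory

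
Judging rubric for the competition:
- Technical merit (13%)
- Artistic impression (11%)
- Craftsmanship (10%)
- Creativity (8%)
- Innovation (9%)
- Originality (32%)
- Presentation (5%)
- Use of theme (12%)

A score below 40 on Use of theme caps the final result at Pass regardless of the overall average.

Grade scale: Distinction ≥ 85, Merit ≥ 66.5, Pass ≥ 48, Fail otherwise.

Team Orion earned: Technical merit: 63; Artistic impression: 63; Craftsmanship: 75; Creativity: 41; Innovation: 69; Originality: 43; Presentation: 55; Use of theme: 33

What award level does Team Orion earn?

Pass

Use of theme score 33 < 40: minimum not met.
Weighted total:
  Technical merit 63 × 0.13 = 8.19
  Artistic impression 63 × 0.11 = 6.93
  Craftsmanship 75 × 0.1 = 7.5
  Creativity 41 × 0.08 = 3.28
  Innovation 69 × 0.09 = 6.21
  Originality 43 × 0.32 = 13.76
  Presentation 55 × 0.05 = 2.75
  Use of theme 33 × 0.12 = 3.96
Sum = 52.58
52.58 would be Pass; cap at Pass applies → Pass.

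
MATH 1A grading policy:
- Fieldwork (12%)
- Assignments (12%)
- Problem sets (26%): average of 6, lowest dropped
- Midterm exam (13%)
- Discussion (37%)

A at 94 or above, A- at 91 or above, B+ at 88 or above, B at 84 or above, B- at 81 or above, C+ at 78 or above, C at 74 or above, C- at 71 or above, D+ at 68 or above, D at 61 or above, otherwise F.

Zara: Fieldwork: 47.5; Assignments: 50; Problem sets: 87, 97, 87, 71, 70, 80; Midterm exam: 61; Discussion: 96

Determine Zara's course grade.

Problem sets: drop 70 → average of remaining 5 = 422/5 = 84.4
Weighted total:
  Fieldwork 47.5 × 0.12 = 5.7
  Assignments 50 × 0.12 = 6
  Problem sets 84.4 × 0.26 = 21.944
  Midterm exam 61 × 0.13 = 7.93
  Discussion 96 × 0.37 = 35.52
Sum = 77.094
77.094 is ≥ 74 and < 78 → C

C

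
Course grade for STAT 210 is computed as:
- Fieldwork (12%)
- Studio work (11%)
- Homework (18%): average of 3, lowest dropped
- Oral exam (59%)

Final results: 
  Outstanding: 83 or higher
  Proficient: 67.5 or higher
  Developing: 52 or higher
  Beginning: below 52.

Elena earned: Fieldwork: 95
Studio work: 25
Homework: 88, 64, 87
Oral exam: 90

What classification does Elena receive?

Outstanding

Homework: drop 64 → average of remaining 2 = 175/2 = 87.5
Weighted total:
  Fieldwork 95 × 0.12 = 11.4
  Studio work 25 × 0.11 = 2.75
  Homework 87.5 × 0.18 = 15.75
  Oral exam 90 × 0.59 = 53.1
Sum = 83
83 ≥ 83 → Outstanding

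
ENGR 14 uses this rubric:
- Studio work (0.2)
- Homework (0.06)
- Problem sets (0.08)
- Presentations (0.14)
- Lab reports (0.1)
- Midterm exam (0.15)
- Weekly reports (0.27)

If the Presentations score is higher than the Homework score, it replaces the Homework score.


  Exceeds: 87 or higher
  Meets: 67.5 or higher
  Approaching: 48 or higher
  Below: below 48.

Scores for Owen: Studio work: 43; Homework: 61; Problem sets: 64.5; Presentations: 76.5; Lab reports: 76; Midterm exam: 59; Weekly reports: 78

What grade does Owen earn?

Approaching

Presentations (76.5) > Homework (61), so Homework counts as 76.5.
Weighted total:
  Studio work 43 × 0.2 = 8.6
  Homework 76.5 × 0.06 = 4.59
  Problem sets 64.5 × 0.08 = 5.16
  Presentations 76.5 × 0.14 = 10.71
  Lab reports 76 × 0.1 = 7.6
  Midterm exam 59 × 0.15 = 8.85
  Weekly reports 78 × 0.27 = 21.06
Sum = 66.57
66.57 is ≥ 48 and < 67.5 → Approaching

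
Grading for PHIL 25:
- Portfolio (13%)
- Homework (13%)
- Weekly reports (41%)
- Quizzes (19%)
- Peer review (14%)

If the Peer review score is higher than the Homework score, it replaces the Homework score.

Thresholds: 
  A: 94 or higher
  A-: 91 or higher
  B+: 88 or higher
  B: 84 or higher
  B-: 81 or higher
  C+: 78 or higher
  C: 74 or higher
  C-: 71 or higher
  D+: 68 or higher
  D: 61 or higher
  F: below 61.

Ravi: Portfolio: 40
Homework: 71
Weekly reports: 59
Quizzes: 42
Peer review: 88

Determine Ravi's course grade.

Peer review (88) > Homework (71), so Homework counts as 88.
Weighted total:
  Portfolio 40 × 0.13 = 5.2
  Homework 88 × 0.13 = 11.44
  Weekly reports 59 × 0.41 = 24.19
  Quizzes 42 × 0.19 = 7.98
  Peer review 88 × 0.14 = 12.32
Sum = 61.13
61.13 is ≥ 61 and < 68 → D

D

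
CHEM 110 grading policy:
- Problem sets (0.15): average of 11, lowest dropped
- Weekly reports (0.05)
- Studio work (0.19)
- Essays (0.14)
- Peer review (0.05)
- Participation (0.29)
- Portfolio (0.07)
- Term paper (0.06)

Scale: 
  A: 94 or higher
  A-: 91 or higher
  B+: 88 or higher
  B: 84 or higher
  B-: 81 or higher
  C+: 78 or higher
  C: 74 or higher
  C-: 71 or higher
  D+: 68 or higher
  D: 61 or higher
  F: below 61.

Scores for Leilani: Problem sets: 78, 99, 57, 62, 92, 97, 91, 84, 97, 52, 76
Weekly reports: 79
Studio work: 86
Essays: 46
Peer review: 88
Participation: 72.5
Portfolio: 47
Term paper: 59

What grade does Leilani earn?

C-

Problem sets: drop 52 → average of remaining 10 = 833/10 = 83.3
Weighted total:
  Problem sets 83.3 × 0.15 = 12.495
  Weekly reports 79 × 0.05 = 3.95
  Studio work 86 × 0.19 = 16.34
  Essays 46 × 0.14 = 6.44
  Peer review 88 × 0.05 = 4.4
  Participation 72.5 × 0.29 = 21.025
  Portfolio 47 × 0.07 = 3.29
  Term paper 59 × 0.06 = 3.54
Sum = 71.48
71.48 is ≥ 71 and < 74 → C-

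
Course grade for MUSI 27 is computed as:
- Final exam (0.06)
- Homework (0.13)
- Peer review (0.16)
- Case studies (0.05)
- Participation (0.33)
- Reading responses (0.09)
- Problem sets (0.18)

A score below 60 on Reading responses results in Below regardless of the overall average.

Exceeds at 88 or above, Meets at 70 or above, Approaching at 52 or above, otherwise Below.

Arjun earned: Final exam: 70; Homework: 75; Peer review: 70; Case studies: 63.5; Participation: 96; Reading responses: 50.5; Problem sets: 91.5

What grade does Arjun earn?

Reading responses score 50.5 < 60: minimum not met.
Weighted total:
  Final exam 70 × 0.06 = 4.2
  Homework 75 × 0.13 = 9.75
  Peer review 70 × 0.16 = 11.2
  Case studies 63.5 × 0.05 = 3.175
  Participation 96 × 0.33 = 31.68
  Reading responses 50.5 × 0.09 = 4.545
  Problem sets 91.5 × 0.18 = 16.47
Sum = 81.02
Because the Reading responses minimum was not met, the result is Below.

Below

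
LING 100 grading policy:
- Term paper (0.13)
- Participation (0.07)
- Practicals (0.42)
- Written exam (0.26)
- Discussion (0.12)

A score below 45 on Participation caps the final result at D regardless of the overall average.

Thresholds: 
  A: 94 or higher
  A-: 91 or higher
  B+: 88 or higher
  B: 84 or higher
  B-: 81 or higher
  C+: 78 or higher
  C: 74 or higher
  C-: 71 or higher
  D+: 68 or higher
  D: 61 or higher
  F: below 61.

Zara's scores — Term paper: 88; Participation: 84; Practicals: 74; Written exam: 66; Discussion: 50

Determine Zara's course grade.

Participation score 84 ≥ 45: minimum met.
Weighted total:
  Term paper 88 × 0.13 = 11.44
  Participation 84 × 0.07 = 5.88
  Practicals 74 × 0.42 = 31.08
  Written exam 66 × 0.26 = 17.16
  Discussion 50 × 0.12 = 6
Sum = 71.56
71.56 is ≥ 71 and < 74 → C-

C-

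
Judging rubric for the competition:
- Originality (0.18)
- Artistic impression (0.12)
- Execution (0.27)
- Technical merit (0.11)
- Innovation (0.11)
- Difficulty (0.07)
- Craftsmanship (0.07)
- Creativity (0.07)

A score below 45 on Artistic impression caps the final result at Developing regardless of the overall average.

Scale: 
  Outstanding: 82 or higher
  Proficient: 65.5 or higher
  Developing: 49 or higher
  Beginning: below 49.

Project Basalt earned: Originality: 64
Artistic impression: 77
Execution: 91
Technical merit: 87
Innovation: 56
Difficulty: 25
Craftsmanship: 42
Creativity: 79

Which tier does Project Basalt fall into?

Artistic impression score 77 ≥ 45: minimum met.
Weighted total:
  Originality 64 × 0.18 = 11.52
  Artistic impression 77 × 0.12 = 9.24
  Execution 91 × 0.27 = 24.57
  Technical merit 87 × 0.11 = 9.57
  Innovation 56 × 0.11 = 6.16
  Difficulty 25 × 0.07 = 1.75
  Craftsmanship 42 × 0.07 = 2.94
  Creativity 79 × 0.07 = 5.53
Sum = 71.28
71.28 is ≥ 65.5 and < 82 → Proficient

Proficient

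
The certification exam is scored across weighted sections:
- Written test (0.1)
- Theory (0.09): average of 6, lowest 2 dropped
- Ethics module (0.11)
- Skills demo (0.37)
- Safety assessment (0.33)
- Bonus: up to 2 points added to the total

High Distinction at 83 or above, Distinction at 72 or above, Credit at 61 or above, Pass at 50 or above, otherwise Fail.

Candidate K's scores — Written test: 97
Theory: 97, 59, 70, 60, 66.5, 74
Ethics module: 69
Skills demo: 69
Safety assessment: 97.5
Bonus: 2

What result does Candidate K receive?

Theory: drop 59, 60 → average of remaining 4 = 307.5/4 = 76.875
Weighted total:
  Written test 97 × 0.1 = 9.7
  Theory 76.875 × 0.09 = 6.91875
  Ethics module 69 × 0.11 = 7.59
  Skills demo 69 × 0.37 = 25.53
  Safety assessment 97.5 × 0.33 = 32.175
Sum = 81.91375
Bonus: 81.91375 + 2 = 83.91375
83.91375 ≥ 83 → High Distinction

High Distinction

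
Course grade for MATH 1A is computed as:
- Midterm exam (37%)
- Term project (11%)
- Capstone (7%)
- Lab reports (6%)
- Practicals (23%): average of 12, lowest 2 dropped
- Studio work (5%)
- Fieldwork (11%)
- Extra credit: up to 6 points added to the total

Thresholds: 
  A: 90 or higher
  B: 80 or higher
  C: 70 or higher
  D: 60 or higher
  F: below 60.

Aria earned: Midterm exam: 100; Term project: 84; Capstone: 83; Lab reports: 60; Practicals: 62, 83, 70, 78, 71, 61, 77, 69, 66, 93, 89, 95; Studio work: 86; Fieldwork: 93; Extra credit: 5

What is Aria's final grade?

A

Practicals: drop 61, 62 → average of remaining 10 = 791/10 = 79.1
Weighted total:
  Midterm exam 100 × 0.37 = 37
  Term project 84 × 0.11 = 9.24
  Capstone 83 × 0.07 = 5.81
  Lab reports 60 × 0.06 = 3.6
  Practicals 79.1 × 0.23 = 18.193
  Studio work 86 × 0.05 = 4.3
  Fieldwork 93 × 0.11 = 10.23
Sum = 88.373
Extra credit: 88.373 + 5 = 93.373
93.373 ≥ 90 → A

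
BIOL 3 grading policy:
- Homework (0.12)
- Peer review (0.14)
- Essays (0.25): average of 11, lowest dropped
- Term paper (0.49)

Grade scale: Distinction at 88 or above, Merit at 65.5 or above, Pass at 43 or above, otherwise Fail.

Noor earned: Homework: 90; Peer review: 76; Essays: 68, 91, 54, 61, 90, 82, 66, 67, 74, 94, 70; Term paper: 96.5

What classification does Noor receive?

Merit

Essays: drop 54 → average of remaining 10 = 763/10 = 76.3
Weighted total:
  Homework 90 × 0.12 = 10.8
  Peer review 76 × 0.14 = 10.64
  Essays 76.3 × 0.25 = 19.075
  Term paper 96.5 × 0.49 = 47.285
Sum = 87.8
87.8 is ≥ 65.5 and < 88 → Merit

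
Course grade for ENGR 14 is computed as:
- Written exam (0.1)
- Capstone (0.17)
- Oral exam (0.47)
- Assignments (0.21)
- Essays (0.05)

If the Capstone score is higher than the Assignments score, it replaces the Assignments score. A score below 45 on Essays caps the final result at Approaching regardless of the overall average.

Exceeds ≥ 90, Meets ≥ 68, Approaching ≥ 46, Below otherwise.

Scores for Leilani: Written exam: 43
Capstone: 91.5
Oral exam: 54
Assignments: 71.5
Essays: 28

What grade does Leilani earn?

Capstone (91.5) > Assignments (71.5), so Assignments counts as 91.5.
Essays score 28 < 45: minimum not met.
Weighted total:
  Written exam 43 × 0.1 = 4.3
  Capstone 91.5 × 0.17 = 15.555
  Oral exam 54 × 0.47 = 25.38
  Assignments 91.5 × 0.21 = 19.215
  Essays 28 × 0.05 = 1.4
Sum = 65.85
65.85 would be Approaching; cap at Approaching applies → Approaching.

Approaching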